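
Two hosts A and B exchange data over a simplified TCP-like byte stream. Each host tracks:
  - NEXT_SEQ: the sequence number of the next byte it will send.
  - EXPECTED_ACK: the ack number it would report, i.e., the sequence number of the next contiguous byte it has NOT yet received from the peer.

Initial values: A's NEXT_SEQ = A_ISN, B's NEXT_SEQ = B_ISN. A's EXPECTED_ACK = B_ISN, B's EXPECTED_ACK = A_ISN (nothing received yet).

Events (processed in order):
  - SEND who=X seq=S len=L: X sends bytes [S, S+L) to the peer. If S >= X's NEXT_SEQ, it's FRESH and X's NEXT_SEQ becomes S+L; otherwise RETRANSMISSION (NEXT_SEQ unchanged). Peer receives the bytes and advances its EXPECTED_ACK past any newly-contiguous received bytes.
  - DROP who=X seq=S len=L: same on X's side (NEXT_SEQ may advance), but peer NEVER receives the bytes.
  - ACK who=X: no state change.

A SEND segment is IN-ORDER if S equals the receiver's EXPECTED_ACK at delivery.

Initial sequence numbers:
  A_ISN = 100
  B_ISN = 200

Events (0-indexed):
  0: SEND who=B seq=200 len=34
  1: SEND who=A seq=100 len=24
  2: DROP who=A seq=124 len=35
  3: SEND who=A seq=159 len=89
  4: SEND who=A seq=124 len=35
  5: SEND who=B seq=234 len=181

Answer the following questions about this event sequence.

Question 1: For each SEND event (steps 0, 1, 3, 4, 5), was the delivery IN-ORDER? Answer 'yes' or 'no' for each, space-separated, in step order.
Answer: yes yes no yes yes

Derivation:
Step 0: SEND seq=200 -> in-order
Step 1: SEND seq=100 -> in-order
Step 3: SEND seq=159 -> out-of-order
Step 4: SEND seq=124 -> in-order
Step 5: SEND seq=234 -> in-order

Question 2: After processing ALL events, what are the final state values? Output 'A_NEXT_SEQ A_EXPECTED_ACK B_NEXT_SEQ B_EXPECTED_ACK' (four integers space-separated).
After event 0: A_seq=100 A_ack=234 B_seq=234 B_ack=100
After event 1: A_seq=124 A_ack=234 B_seq=234 B_ack=124
After event 2: A_seq=159 A_ack=234 B_seq=234 B_ack=124
After event 3: A_seq=248 A_ack=234 B_seq=234 B_ack=124
After event 4: A_seq=248 A_ack=234 B_seq=234 B_ack=248
After event 5: A_seq=248 A_ack=415 B_seq=415 B_ack=248

Answer: 248 415 415 248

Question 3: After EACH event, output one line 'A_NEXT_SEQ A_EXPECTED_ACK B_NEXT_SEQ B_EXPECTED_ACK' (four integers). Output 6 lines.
100 234 234 100
124 234 234 124
159 234 234 124
248 234 234 124
248 234 234 248
248 415 415 248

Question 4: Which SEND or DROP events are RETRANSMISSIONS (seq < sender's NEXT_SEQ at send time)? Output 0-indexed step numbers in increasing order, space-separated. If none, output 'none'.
Step 0: SEND seq=200 -> fresh
Step 1: SEND seq=100 -> fresh
Step 2: DROP seq=124 -> fresh
Step 3: SEND seq=159 -> fresh
Step 4: SEND seq=124 -> retransmit
Step 5: SEND seq=234 -> fresh

Answer: 4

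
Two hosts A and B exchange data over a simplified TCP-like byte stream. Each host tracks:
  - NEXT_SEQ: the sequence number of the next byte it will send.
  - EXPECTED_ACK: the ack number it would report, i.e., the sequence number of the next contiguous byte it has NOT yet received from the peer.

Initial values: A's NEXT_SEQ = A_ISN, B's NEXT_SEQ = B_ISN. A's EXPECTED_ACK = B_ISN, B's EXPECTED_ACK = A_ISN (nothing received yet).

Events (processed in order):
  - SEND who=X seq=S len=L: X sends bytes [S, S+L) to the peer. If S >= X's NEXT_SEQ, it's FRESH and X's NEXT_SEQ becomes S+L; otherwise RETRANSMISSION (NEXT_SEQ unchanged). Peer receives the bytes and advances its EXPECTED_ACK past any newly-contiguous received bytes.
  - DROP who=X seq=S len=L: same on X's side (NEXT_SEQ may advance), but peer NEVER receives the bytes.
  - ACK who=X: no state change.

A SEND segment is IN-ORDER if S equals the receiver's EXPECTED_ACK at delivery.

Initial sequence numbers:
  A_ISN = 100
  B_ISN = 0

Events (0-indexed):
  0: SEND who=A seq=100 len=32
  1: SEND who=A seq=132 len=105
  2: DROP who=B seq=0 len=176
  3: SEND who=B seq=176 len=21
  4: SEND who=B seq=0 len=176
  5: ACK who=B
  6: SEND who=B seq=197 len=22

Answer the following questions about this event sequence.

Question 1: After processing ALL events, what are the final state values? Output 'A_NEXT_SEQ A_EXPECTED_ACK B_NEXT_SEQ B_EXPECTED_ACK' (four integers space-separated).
After event 0: A_seq=132 A_ack=0 B_seq=0 B_ack=132
After event 1: A_seq=237 A_ack=0 B_seq=0 B_ack=237
After event 2: A_seq=237 A_ack=0 B_seq=176 B_ack=237
After event 3: A_seq=237 A_ack=0 B_seq=197 B_ack=237
After event 4: A_seq=237 A_ack=197 B_seq=197 B_ack=237
After event 5: A_seq=237 A_ack=197 B_seq=197 B_ack=237
After event 6: A_seq=237 A_ack=219 B_seq=219 B_ack=237

Answer: 237 219 219 237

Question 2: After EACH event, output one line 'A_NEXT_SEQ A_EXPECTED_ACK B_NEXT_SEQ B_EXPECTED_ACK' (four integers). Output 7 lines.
132 0 0 132
237 0 0 237
237 0 176 237
237 0 197 237
237 197 197 237
237 197 197 237
237 219 219 237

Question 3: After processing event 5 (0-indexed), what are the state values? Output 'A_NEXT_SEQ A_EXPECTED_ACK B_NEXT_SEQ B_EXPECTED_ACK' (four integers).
After event 0: A_seq=132 A_ack=0 B_seq=0 B_ack=132
After event 1: A_seq=237 A_ack=0 B_seq=0 B_ack=237
After event 2: A_seq=237 A_ack=0 B_seq=176 B_ack=237
After event 3: A_seq=237 A_ack=0 B_seq=197 B_ack=237
After event 4: A_seq=237 A_ack=197 B_seq=197 B_ack=237
After event 5: A_seq=237 A_ack=197 B_seq=197 B_ack=237

237 197 197 237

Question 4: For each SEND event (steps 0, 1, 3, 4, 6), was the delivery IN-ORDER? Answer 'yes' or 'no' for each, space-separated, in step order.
Answer: yes yes no yes yes

Derivation:
Step 0: SEND seq=100 -> in-order
Step 1: SEND seq=132 -> in-order
Step 3: SEND seq=176 -> out-of-order
Step 4: SEND seq=0 -> in-order
Step 6: SEND seq=197 -> in-order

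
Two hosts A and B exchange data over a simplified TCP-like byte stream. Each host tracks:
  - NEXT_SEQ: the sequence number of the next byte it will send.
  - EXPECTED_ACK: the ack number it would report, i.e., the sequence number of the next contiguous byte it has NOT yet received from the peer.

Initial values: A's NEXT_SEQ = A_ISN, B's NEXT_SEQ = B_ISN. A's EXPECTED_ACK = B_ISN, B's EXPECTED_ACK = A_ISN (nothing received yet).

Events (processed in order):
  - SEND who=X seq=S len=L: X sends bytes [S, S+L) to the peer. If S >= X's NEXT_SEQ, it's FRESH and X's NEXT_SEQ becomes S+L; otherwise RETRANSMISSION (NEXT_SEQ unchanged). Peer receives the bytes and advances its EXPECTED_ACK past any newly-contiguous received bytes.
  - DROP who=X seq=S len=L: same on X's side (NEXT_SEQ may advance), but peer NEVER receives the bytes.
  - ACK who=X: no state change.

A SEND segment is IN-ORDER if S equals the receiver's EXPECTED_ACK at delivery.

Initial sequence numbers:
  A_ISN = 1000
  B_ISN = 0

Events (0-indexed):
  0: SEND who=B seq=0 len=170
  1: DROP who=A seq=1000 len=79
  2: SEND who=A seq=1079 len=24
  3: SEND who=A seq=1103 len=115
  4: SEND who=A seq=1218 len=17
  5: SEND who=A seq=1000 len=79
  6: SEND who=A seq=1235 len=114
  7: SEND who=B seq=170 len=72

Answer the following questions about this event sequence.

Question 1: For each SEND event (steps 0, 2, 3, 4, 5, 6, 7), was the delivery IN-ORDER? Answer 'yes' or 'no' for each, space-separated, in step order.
Step 0: SEND seq=0 -> in-order
Step 2: SEND seq=1079 -> out-of-order
Step 3: SEND seq=1103 -> out-of-order
Step 4: SEND seq=1218 -> out-of-order
Step 5: SEND seq=1000 -> in-order
Step 6: SEND seq=1235 -> in-order
Step 7: SEND seq=170 -> in-order

Answer: yes no no no yes yes yes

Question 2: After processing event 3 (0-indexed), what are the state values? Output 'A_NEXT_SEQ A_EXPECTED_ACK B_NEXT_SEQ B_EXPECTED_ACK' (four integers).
After event 0: A_seq=1000 A_ack=170 B_seq=170 B_ack=1000
After event 1: A_seq=1079 A_ack=170 B_seq=170 B_ack=1000
After event 2: A_seq=1103 A_ack=170 B_seq=170 B_ack=1000
After event 3: A_seq=1218 A_ack=170 B_seq=170 B_ack=1000

1218 170 170 1000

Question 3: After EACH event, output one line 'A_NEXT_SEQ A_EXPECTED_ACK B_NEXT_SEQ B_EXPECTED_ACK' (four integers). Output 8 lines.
1000 170 170 1000
1079 170 170 1000
1103 170 170 1000
1218 170 170 1000
1235 170 170 1000
1235 170 170 1235
1349 170 170 1349
1349 242 242 1349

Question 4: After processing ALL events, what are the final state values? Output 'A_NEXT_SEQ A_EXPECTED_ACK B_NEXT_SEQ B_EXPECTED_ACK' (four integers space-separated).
Answer: 1349 242 242 1349

Derivation:
After event 0: A_seq=1000 A_ack=170 B_seq=170 B_ack=1000
After event 1: A_seq=1079 A_ack=170 B_seq=170 B_ack=1000
After event 2: A_seq=1103 A_ack=170 B_seq=170 B_ack=1000
After event 3: A_seq=1218 A_ack=170 B_seq=170 B_ack=1000
After event 4: A_seq=1235 A_ack=170 B_seq=170 B_ack=1000
After event 5: A_seq=1235 A_ack=170 B_seq=170 B_ack=1235
After event 6: A_seq=1349 A_ack=170 B_seq=170 B_ack=1349
After event 7: A_seq=1349 A_ack=242 B_seq=242 B_ack=1349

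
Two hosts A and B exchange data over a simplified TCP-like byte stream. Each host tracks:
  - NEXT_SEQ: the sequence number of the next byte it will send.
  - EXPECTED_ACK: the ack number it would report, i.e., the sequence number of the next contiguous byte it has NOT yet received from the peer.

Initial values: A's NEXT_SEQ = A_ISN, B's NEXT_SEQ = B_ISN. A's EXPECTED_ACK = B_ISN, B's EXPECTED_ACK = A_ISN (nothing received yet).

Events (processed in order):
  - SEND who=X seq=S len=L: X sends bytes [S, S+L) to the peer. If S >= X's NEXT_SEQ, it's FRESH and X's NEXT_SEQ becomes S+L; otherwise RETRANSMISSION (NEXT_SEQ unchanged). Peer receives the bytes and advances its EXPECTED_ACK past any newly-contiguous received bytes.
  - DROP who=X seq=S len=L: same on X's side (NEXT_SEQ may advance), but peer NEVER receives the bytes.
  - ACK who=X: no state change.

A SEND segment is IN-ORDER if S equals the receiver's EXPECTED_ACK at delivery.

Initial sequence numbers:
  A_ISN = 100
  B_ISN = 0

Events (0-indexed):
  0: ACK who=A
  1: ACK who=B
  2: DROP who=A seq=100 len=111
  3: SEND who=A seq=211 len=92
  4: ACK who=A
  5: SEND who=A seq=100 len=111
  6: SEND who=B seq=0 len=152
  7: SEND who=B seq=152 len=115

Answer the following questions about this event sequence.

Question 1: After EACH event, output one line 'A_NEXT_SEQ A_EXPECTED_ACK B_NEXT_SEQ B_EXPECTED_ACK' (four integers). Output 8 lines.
100 0 0 100
100 0 0 100
211 0 0 100
303 0 0 100
303 0 0 100
303 0 0 303
303 152 152 303
303 267 267 303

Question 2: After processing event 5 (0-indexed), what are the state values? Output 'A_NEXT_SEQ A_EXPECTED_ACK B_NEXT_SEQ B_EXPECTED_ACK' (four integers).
After event 0: A_seq=100 A_ack=0 B_seq=0 B_ack=100
After event 1: A_seq=100 A_ack=0 B_seq=0 B_ack=100
After event 2: A_seq=211 A_ack=0 B_seq=0 B_ack=100
After event 3: A_seq=303 A_ack=0 B_seq=0 B_ack=100
After event 4: A_seq=303 A_ack=0 B_seq=0 B_ack=100
After event 5: A_seq=303 A_ack=0 B_seq=0 B_ack=303

303 0 0 303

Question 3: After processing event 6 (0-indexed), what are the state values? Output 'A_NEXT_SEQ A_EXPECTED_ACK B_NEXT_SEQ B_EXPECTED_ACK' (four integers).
After event 0: A_seq=100 A_ack=0 B_seq=0 B_ack=100
After event 1: A_seq=100 A_ack=0 B_seq=0 B_ack=100
After event 2: A_seq=211 A_ack=0 B_seq=0 B_ack=100
After event 3: A_seq=303 A_ack=0 B_seq=0 B_ack=100
After event 4: A_seq=303 A_ack=0 B_seq=0 B_ack=100
After event 5: A_seq=303 A_ack=0 B_seq=0 B_ack=303
After event 6: A_seq=303 A_ack=152 B_seq=152 B_ack=303

303 152 152 303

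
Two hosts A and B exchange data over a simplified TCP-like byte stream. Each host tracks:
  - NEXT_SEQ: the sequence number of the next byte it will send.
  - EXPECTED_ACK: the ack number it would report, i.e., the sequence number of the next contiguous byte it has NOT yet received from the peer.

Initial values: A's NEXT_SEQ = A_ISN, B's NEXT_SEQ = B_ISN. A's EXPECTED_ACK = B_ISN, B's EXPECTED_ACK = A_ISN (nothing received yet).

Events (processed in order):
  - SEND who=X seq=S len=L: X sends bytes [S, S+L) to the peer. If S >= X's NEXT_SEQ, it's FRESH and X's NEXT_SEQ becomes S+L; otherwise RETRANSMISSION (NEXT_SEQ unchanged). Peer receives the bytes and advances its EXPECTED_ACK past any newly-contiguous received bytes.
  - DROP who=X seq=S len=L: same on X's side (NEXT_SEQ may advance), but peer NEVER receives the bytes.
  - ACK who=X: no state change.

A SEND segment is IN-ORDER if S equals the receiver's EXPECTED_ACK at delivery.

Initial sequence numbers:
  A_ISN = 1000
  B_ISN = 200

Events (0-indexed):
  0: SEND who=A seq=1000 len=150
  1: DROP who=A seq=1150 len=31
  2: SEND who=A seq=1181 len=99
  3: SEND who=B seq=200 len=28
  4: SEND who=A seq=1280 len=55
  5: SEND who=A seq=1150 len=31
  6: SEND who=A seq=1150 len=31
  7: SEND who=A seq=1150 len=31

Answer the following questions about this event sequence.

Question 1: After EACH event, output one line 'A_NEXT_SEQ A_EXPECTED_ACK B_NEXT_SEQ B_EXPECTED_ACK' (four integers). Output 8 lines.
1150 200 200 1150
1181 200 200 1150
1280 200 200 1150
1280 228 228 1150
1335 228 228 1150
1335 228 228 1335
1335 228 228 1335
1335 228 228 1335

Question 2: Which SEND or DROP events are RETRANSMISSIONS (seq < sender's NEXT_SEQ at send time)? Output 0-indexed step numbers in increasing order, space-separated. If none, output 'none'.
Answer: 5 6 7

Derivation:
Step 0: SEND seq=1000 -> fresh
Step 1: DROP seq=1150 -> fresh
Step 2: SEND seq=1181 -> fresh
Step 3: SEND seq=200 -> fresh
Step 4: SEND seq=1280 -> fresh
Step 5: SEND seq=1150 -> retransmit
Step 6: SEND seq=1150 -> retransmit
Step 7: SEND seq=1150 -> retransmit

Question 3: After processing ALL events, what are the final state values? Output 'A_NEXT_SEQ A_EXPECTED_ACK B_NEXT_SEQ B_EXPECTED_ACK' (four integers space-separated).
Answer: 1335 228 228 1335

Derivation:
After event 0: A_seq=1150 A_ack=200 B_seq=200 B_ack=1150
After event 1: A_seq=1181 A_ack=200 B_seq=200 B_ack=1150
After event 2: A_seq=1280 A_ack=200 B_seq=200 B_ack=1150
After event 3: A_seq=1280 A_ack=228 B_seq=228 B_ack=1150
After event 4: A_seq=1335 A_ack=228 B_seq=228 B_ack=1150
After event 5: A_seq=1335 A_ack=228 B_seq=228 B_ack=1335
After event 6: A_seq=1335 A_ack=228 B_seq=228 B_ack=1335
After event 7: A_seq=1335 A_ack=228 B_seq=228 B_ack=1335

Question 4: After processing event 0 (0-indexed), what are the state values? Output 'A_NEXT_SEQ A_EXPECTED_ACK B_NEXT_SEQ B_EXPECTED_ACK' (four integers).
After event 0: A_seq=1150 A_ack=200 B_seq=200 B_ack=1150

1150 200 200 1150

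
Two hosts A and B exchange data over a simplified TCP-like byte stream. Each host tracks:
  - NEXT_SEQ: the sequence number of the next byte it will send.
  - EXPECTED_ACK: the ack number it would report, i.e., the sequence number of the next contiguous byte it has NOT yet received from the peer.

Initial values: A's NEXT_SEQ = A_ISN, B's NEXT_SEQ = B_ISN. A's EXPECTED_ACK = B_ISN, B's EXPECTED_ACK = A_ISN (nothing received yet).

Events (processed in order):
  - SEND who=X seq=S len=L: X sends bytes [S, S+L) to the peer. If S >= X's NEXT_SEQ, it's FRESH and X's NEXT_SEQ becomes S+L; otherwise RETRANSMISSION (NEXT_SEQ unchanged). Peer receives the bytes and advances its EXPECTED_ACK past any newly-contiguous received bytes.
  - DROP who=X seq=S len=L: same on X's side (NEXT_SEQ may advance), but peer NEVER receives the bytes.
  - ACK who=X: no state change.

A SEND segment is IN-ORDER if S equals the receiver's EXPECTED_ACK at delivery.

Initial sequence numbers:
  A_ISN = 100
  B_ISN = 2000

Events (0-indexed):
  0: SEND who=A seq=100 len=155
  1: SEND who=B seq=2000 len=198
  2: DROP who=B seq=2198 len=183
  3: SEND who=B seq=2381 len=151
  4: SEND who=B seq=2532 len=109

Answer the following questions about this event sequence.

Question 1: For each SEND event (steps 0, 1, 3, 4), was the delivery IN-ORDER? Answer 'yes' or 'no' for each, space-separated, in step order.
Step 0: SEND seq=100 -> in-order
Step 1: SEND seq=2000 -> in-order
Step 3: SEND seq=2381 -> out-of-order
Step 4: SEND seq=2532 -> out-of-order

Answer: yes yes no no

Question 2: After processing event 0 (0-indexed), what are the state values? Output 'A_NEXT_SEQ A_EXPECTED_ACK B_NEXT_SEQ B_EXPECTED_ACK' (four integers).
After event 0: A_seq=255 A_ack=2000 B_seq=2000 B_ack=255

255 2000 2000 255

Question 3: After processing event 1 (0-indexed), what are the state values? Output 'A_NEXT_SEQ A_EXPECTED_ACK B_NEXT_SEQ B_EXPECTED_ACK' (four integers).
After event 0: A_seq=255 A_ack=2000 B_seq=2000 B_ack=255
After event 1: A_seq=255 A_ack=2198 B_seq=2198 B_ack=255

255 2198 2198 255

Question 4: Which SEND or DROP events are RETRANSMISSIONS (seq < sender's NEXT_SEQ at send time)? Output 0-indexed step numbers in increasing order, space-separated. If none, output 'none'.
Answer: none

Derivation:
Step 0: SEND seq=100 -> fresh
Step 1: SEND seq=2000 -> fresh
Step 2: DROP seq=2198 -> fresh
Step 3: SEND seq=2381 -> fresh
Step 4: SEND seq=2532 -> fresh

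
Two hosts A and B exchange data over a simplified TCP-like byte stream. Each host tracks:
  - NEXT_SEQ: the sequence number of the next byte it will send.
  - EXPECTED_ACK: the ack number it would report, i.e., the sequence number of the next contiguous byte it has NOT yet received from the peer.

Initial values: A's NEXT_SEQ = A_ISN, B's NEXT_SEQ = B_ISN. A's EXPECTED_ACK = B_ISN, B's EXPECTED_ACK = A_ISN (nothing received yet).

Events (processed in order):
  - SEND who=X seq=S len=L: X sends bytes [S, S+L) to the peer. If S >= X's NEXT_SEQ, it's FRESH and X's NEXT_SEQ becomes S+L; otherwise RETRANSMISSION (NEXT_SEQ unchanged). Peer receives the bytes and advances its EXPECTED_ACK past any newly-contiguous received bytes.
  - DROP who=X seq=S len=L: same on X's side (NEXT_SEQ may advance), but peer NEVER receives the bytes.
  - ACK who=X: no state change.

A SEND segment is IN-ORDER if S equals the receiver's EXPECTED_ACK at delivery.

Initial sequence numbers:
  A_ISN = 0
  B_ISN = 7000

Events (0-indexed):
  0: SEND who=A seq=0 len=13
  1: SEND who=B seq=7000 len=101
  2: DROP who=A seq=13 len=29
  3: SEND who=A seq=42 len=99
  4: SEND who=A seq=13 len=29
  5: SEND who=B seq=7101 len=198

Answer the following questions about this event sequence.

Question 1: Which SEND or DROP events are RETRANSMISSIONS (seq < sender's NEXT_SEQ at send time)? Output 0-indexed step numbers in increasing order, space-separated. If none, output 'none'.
Step 0: SEND seq=0 -> fresh
Step 1: SEND seq=7000 -> fresh
Step 2: DROP seq=13 -> fresh
Step 3: SEND seq=42 -> fresh
Step 4: SEND seq=13 -> retransmit
Step 5: SEND seq=7101 -> fresh

Answer: 4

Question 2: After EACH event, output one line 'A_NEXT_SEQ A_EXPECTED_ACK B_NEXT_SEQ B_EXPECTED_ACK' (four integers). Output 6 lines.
13 7000 7000 13
13 7101 7101 13
42 7101 7101 13
141 7101 7101 13
141 7101 7101 141
141 7299 7299 141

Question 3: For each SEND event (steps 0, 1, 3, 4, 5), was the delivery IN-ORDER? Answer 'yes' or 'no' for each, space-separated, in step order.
Answer: yes yes no yes yes

Derivation:
Step 0: SEND seq=0 -> in-order
Step 1: SEND seq=7000 -> in-order
Step 3: SEND seq=42 -> out-of-order
Step 4: SEND seq=13 -> in-order
Step 5: SEND seq=7101 -> in-order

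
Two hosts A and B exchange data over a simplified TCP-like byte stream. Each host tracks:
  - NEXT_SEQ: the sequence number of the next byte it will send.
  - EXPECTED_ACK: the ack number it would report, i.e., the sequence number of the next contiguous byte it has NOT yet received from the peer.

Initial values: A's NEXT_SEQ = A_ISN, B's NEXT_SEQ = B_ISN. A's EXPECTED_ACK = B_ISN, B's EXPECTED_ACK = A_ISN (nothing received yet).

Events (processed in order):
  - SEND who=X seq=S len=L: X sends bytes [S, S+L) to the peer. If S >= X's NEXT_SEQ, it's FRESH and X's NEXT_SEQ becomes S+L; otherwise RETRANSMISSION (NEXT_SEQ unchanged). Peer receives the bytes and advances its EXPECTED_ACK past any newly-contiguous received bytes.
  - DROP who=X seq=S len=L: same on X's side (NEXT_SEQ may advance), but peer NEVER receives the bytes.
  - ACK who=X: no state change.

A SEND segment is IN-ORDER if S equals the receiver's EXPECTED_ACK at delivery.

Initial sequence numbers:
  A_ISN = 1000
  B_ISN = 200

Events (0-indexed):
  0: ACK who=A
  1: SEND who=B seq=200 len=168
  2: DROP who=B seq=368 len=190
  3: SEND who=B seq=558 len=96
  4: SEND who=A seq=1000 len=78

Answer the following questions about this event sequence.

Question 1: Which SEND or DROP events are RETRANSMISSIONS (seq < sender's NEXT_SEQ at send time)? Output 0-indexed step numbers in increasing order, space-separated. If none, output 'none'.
Step 1: SEND seq=200 -> fresh
Step 2: DROP seq=368 -> fresh
Step 3: SEND seq=558 -> fresh
Step 4: SEND seq=1000 -> fresh

Answer: none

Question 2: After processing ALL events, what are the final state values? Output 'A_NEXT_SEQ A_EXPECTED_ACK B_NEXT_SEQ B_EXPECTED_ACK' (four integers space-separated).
Answer: 1078 368 654 1078

Derivation:
After event 0: A_seq=1000 A_ack=200 B_seq=200 B_ack=1000
After event 1: A_seq=1000 A_ack=368 B_seq=368 B_ack=1000
After event 2: A_seq=1000 A_ack=368 B_seq=558 B_ack=1000
After event 3: A_seq=1000 A_ack=368 B_seq=654 B_ack=1000
After event 4: A_seq=1078 A_ack=368 B_seq=654 B_ack=1078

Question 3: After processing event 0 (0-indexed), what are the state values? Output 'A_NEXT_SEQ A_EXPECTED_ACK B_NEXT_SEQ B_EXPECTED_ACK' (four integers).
After event 0: A_seq=1000 A_ack=200 B_seq=200 B_ack=1000

1000 200 200 1000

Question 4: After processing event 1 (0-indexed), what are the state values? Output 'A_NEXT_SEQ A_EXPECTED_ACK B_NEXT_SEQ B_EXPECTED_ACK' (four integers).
After event 0: A_seq=1000 A_ack=200 B_seq=200 B_ack=1000
After event 1: A_seq=1000 A_ack=368 B_seq=368 B_ack=1000

1000 368 368 1000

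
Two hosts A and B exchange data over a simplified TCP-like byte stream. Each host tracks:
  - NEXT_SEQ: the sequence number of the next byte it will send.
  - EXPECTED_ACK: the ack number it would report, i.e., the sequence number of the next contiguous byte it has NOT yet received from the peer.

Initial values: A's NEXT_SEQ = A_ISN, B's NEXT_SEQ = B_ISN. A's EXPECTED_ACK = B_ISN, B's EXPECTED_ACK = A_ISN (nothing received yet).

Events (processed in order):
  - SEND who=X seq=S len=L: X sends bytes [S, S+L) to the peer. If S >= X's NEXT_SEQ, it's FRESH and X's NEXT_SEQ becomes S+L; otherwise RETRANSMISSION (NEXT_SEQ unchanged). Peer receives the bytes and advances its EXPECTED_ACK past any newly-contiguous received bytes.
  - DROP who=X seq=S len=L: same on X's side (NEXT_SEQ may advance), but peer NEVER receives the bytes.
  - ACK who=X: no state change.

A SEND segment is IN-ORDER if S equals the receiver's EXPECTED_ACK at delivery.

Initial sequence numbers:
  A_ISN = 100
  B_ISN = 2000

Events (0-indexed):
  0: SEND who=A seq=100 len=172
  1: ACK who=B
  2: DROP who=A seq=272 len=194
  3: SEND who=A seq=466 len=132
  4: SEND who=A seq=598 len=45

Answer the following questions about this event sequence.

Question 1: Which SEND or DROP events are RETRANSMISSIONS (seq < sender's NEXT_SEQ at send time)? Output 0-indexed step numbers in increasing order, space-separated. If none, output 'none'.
Step 0: SEND seq=100 -> fresh
Step 2: DROP seq=272 -> fresh
Step 3: SEND seq=466 -> fresh
Step 4: SEND seq=598 -> fresh

Answer: none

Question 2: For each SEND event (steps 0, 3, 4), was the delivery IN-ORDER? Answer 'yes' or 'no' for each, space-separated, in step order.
Step 0: SEND seq=100 -> in-order
Step 3: SEND seq=466 -> out-of-order
Step 4: SEND seq=598 -> out-of-order

Answer: yes no no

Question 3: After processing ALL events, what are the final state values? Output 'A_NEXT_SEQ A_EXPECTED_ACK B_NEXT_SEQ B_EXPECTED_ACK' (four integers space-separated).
Answer: 643 2000 2000 272

Derivation:
After event 0: A_seq=272 A_ack=2000 B_seq=2000 B_ack=272
After event 1: A_seq=272 A_ack=2000 B_seq=2000 B_ack=272
After event 2: A_seq=466 A_ack=2000 B_seq=2000 B_ack=272
After event 3: A_seq=598 A_ack=2000 B_seq=2000 B_ack=272
After event 4: A_seq=643 A_ack=2000 B_seq=2000 B_ack=272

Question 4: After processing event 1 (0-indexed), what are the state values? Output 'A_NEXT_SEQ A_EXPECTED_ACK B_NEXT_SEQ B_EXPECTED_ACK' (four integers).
After event 0: A_seq=272 A_ack=2000 B_seq=2000 B_ack=272
After event 1: A_seq=272 A_ack=2000 B_seq=2000 B_ack=272

272 2000 2000 272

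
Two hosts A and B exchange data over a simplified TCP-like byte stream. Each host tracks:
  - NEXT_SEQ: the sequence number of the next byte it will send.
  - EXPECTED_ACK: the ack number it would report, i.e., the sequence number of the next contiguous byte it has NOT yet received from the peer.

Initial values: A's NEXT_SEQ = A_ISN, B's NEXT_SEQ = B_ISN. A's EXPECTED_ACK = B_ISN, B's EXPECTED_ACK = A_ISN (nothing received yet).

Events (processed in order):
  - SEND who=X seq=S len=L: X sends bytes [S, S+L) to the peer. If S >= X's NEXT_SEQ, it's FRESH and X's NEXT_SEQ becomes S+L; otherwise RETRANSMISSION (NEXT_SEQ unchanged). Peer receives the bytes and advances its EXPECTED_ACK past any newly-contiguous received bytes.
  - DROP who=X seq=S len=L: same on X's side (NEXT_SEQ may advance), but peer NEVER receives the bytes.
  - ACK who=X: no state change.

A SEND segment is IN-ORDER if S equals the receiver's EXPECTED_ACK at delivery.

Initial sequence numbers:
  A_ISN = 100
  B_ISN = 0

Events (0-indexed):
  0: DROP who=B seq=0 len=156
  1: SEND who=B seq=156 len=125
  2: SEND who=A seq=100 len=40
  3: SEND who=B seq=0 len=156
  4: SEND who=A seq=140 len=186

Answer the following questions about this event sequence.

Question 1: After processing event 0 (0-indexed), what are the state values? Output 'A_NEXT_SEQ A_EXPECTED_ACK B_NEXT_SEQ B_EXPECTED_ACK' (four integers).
After event 0: A_seq=100 A_ack=0 B_seq=156 B_ack=100

100 0 156 100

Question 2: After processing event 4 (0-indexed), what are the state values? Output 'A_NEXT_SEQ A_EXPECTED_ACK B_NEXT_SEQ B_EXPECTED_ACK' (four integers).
After event 0: A_seq=100 A_ack=0 B_seq=156 B_ack=100
After event 1: A_seq=100 A_ack=0 B_seq=281 B_ack=100
After event 2: A_seq=140 A_ack=0 B_seq=281 B_ack=140
After event 3: A_seq=140 A_ack=281 B_seq=281 B_ack=140
After event 4: A_seq=326 A_ack=281 B_seq=281 B_ack=326

326 281 281 326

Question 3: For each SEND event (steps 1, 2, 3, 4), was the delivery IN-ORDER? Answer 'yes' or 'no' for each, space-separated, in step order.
Answer: no yes yes yes

Derivation:
Step 1: SEND seq=156 -> out-of-order
Step 2: SEND seq=100 -> in-order
Step 3: SEND seq=0 -> in-order
Step 4: SEND seq=140 -> in-order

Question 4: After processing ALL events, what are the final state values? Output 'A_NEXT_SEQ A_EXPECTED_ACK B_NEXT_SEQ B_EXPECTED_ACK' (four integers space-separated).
Answer: 326 281 281 326

Derivation:
After event 0: A_seq=100 A_ack=0 B_seq=156 B_ack=100
After event 1: A_seq=100 A_ack=0 B_seq=281 B_ack=100
After event 2: A_seq=140 A_ack=0 B_seq=281 B_ack=140
After event 3: A_seq=140 A_ack=281 B_seq=281 B_ack=140
After event 4: A_seq=326 A_ack=281 B_seq=281 B_ack=326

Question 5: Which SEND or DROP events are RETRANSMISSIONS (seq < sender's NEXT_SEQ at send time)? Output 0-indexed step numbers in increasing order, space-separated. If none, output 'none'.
Step 0: DROP seq=0 -> fresh
Step 1: SEND seq=156 -> fresh
Step 2: SEND seq=100 -> fresh
Step 3: SEND seq=0 -> retransmit
Step 4: SEND seq=140 -> fresh

Answer: 3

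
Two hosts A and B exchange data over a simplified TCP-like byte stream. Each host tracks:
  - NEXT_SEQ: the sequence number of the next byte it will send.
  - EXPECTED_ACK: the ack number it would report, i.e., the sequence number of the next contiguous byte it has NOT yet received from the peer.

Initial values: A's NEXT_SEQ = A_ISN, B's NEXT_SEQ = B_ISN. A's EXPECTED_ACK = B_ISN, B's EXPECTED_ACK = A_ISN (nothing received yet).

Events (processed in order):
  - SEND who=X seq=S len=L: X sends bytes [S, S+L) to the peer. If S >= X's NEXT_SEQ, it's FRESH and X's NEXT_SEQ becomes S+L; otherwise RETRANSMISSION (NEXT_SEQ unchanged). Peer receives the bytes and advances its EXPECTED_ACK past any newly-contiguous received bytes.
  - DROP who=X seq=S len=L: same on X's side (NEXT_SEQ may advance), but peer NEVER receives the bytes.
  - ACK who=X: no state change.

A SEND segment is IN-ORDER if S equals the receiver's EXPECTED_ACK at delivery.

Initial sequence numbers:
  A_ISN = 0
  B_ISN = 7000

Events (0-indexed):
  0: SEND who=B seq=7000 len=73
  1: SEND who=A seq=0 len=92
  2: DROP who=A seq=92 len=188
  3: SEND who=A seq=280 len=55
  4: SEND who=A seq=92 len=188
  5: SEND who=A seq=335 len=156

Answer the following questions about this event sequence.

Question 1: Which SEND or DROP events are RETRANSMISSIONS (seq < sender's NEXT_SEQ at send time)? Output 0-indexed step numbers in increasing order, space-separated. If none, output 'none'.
Answer: 4

Derivation:
Step 0: SEND seq=7000 -> fresh
Step 1: SEND seq=0 -> fresh
Step 2: DROP seq=92 -> fresh
Step 3: SEND seq=280 -> fresh
Step 4: SEND seq=92 -> retransmit
Step 5: SEND seq=335 -> fresh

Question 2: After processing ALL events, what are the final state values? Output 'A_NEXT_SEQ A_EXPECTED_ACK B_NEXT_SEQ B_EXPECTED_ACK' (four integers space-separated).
Answer: 491 7073 7073 491

Derivation:
After event 0: A_seq=0 A_ack=7073 B_seq=7073 B_ack=0
After event 1: A_seq=92 A_ack=7073 B_seq=7073 B_ack=92
After event 2: A_seq=280 A_ack=7073 B_seq=7073 B_ack=92
After event 3: A_seq=335 A_ack=7073 B_seq=7073 B_ack=92
After event 4: A_seq=335 A_ack=7073 B_seq=7073 B_ack=335
After event 5: A_seq=491 A_ack=7073 B_seq=7073 B_ack=491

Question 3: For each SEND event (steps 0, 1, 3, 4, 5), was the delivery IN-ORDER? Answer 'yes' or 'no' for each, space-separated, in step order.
Step 0: SEND seq=7000 -> in-order
Step 1: SEND seq=0 -> in-order
Step 3: SEND seq=280 -> out-of-order
Step 4: SEND seq=92 -> in-order
Step 5: SEND seq=335 -> in-order

Answer: yes yes no yes yes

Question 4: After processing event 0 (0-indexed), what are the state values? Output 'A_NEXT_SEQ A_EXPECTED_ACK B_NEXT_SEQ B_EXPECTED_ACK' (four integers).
After event 0: A_seq=0 A_ack=7073 B_seq=7073 B_ack=0

0 7073 7073 0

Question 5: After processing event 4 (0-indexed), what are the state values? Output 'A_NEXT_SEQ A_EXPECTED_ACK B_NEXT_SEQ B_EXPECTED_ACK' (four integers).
After event 0: A_seq=0 A_ack=7073 B_seq=7073 B_ack=0
After event 1: A_seq=92 A_ack=7073 B_seq=7073 B_ack=92
After event 2: A_seq=280 A_ack=7073 B_seq=7073 B_ack=92
After event 3: A_seq=335 A_ack=7073 B_seq=7073 B_ack=92
After event 4: A_seq=335 A_ack=7073 B_seq=7073 B_ack=335

335 7073 7073 335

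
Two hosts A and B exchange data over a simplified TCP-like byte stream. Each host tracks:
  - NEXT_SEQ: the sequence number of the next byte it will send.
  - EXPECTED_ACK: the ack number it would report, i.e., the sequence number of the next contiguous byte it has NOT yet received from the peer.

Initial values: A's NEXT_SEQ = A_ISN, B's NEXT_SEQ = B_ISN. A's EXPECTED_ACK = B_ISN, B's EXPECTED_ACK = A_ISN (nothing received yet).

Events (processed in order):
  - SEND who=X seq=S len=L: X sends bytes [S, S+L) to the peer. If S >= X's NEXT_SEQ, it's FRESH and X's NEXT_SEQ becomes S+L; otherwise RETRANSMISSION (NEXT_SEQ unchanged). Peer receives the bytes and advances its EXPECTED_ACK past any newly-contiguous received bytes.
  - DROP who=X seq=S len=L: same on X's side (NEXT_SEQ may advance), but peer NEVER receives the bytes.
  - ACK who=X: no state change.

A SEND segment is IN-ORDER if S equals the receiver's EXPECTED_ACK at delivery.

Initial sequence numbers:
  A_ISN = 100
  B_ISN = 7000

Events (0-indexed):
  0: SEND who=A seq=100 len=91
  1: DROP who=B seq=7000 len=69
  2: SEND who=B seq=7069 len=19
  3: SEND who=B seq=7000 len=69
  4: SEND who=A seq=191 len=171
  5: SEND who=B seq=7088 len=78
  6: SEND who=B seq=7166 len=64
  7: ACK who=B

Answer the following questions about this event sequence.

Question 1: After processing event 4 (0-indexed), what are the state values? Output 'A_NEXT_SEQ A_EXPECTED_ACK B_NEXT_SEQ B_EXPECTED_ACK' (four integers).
After event 0: A_seq=191 A_ack=7000 B_seq=7000 B_ack=191
After event 1: A_seq=191 A_ack=7000 B_seq=7069 B_ack=191
After event 2: A_seq=191 A_ack=7000 B_seq=7088 B_ack=191
After event 3: A_seq=191 A_ack=7088 B_seq=7088 B_ack=191
After event 4: A_seq=362 A_ack=7088 B_seq=7088 B_ack=362

362 7088 7088 362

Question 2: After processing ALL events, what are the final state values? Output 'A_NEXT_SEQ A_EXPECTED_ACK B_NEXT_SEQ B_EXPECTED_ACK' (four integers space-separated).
After event 0: A_seq=191 A_ack=7000 B_seq=7000 B_ack=191
After event 1: A_seq=191 A_ack=7000 B_seq=7069 B_ack=191
After event 2: A_seq=191 A_ack=7000 B_seq=7088 B_ack=191
After event 3: A_seq=191 A_ack=7088 B_seq=7088 B_ack=191
After event 4: A_seq=362 A_ack=7088 B_seq=7088 B_ack=362
After event 5: A_seq=362 A_ack=7166 B_seq=7166 B_ack=362
After event 6: A_seq=362 A_ack=7230 B_seq=7230 B_ack=362
After event 7: A_seq=362 A_ack=7230 B_seq=7230 B_ack=362

Answer: 362 7230 7230 362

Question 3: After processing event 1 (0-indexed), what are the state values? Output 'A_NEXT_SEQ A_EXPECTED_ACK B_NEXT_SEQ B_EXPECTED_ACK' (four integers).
After event 0: A_seq=191 A_ack=7000 B_seq=7000 B_ack=191
After event 1: A_seq=191 A_ack=7000 B_seq=7069 B_ack=191

191 7000 7069 191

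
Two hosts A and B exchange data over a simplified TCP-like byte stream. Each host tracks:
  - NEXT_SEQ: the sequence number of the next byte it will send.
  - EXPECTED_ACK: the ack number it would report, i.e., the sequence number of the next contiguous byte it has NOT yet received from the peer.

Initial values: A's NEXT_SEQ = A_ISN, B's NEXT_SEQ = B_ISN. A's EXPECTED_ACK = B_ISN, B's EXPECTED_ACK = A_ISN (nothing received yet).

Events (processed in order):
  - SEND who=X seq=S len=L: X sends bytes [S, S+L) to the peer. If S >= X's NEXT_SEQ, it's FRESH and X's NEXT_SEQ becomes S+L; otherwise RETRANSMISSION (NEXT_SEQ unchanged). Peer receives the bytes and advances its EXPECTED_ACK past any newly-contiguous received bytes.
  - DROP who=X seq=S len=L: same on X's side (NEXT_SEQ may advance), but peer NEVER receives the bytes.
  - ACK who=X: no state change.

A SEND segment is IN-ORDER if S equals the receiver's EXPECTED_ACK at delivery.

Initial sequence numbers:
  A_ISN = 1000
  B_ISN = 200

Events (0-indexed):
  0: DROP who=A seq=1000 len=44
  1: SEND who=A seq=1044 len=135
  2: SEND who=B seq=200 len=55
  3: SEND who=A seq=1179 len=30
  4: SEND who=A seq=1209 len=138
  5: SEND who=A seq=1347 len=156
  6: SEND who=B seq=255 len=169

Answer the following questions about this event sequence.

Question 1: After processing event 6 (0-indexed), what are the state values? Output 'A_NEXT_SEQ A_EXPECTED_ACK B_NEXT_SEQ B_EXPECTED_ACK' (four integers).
After event 0: A_seq=1044 A_ack=200 B_seq=200 B_ack=1000
After event 1: A_seq=1179 A_ack=200 B_seq=200 B_ack=1000
After event 2: A_seq=1179 A_ack=255 B_seq=255 B_ack=1000
After event 3: A_seq=1209 A_ack=255 B_seq=255 B_ack=1000
After event 4: A_seq=1347 A_ack=255 B_seq=255 B_ack=1000
After event 5: A_seq=1503 A_ack=255 B_seq=255 B_ack=1000
After event 6: A_seq=1503 A_ack=424 B_seq=424 B_ack=1000

1503 424 424 1000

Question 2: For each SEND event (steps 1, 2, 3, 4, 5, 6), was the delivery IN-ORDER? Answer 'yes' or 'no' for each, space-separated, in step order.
Step 1: SEND seq=1044 -> out-of-order
Step 2: SEND seq=200 -> in-order
Step 3: SEND seq=1179 -> out-of-order
Step 4: SEND seq=1209 -> out-of-order
Step 5: SEND seq=1347 -> out-of-order
Step 6: SEND seq=255 -> in-order

Answer: no yes no no no yes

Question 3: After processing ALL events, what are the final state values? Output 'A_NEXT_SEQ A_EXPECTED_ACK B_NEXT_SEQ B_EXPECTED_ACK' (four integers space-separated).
After event 0: A_seq=1044 A_ack=200 B_seq=200 B_ack=1000
After event 1: A_seq=1179 A_ack=200 B_seq=200 B_ack=1000
After event 2: A_seq=1179 A_ack=255 B_seq=255 B_ack=1000
After event 3: A_seq=1209 A_ack=255 B_seq=255 B_ack=1000
After event 4: A_seq=1347 A_ack=255 B_seq=255 B_ack=1000
After event 5: A_seq=1503 A_ack=255 B_seq=255 B_ack=1000
After event 6: A_seq=1503 A_ack=424 B_seq=424 B_ack=1000

Answer: 1503 424 424 1000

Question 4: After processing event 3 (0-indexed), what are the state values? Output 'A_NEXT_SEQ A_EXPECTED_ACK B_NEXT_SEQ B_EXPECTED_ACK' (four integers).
After event 0: A_seq=1044 A_ack=200 B_seq=200 B_ack=1000
After event 1: A_seq=1179 A_ack=200 B_seq=200 B_ack=1000
After event 2: A_seq=1179 A_ack=255 B_seq=255 B_ack=1000
After event 3: A_seq=1209 A_ack=255 B_seq=255 B_ack=1000

1209 255 255 1000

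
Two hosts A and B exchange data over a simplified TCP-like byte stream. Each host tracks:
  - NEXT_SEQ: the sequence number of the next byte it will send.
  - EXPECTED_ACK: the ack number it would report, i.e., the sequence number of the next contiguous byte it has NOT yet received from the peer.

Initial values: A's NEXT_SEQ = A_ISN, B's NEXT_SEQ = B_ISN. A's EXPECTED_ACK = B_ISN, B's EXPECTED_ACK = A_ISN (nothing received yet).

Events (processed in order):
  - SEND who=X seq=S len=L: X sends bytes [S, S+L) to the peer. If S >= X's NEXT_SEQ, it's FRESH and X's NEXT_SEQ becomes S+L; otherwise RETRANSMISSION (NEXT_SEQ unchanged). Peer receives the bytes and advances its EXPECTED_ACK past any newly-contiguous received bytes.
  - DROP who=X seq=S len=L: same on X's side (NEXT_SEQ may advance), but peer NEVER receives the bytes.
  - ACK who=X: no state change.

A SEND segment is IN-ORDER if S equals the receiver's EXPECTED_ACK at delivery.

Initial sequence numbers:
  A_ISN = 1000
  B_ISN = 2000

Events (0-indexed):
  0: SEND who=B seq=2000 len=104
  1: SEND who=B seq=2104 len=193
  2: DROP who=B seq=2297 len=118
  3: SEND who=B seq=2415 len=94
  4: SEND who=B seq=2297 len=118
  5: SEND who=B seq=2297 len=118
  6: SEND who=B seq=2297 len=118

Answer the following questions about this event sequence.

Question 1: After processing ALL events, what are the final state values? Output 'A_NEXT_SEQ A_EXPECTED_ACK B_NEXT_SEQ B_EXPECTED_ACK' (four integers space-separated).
After event 0: A_seq=1000 A_ack=2104 B_seq=2104 B_ack=1000
After event 1: A_seq=1000 A_ack=2297 B_seq=2297 B_ack=1000
After event 2: A_seq=1000 A_ack=2297 B_seq=2415 B_ack=1000
After event 3: A_seq=1000 A_ack=2297 B_seq=2509 B_ack=1000
After event 4: A_seq=1000 A_ack=2509 B_seq=2509 B_ack=1000
After event 5: A_seq=1000 A_ack=2509 B_seq=2509 B_ack=1000
After event 6: A_seq=1000 A_ack=2509 B_seq=2509 B_ack=1000

Answer: 1000 2509 2509 1000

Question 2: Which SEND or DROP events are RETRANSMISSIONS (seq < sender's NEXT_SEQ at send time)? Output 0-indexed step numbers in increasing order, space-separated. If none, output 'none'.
Answer: 4 5 6

Derivation:
Step 0: SEND seq=2000 -> fresh
Step 1: SEND seq=2104 -> fresh
Step 2: DROP seq=2297 -> fresh
Step 3: SEND seq=2415 -> fresh
Step 4: SEND seq=2297 -> retransmit
Step 5: SEND seq=2297 -> retransmit
Step 6: SEND seq=2297 -> retransmit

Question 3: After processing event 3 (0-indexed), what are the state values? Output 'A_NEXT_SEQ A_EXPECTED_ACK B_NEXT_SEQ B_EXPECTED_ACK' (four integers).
After event 0: A_seq=1000 A_ack=2104 B_seq=2104 B_ack=1000
After event 1: A_seq=1000 A_ack=2297 B_seq=2297 B_ack=1000
After event 2: A_seq=1000 A_ack=2297 B_seq=2415 B_ack=1000
After event 3: A_seq=1000 A_ack=2297 B_seq=2509 B_ack=1000

1000 2297 2509 1000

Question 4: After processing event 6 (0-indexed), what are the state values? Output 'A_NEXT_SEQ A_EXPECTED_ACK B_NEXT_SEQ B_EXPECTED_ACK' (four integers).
After event 0: A_seq=1000 A_ack=2104 B_seq=2104 B_ack=1000
After event 1: A_seq=1000 A_ack=2297 B_seq=2297 B_ack=1000
After event 2: A_seq=1000 A_ack=2297 B_seq=2415 B_ack=1000
After event 3: A_seq=1000 A_ack=2297 B_seq=2509 B_ack=1000
After event 4: A_seq=1000 A_ack=2509 B_seq=2509 B_ack=1000
After event 5: A_seq=1000 A_ack=2509 B_seq=2509 B_ack=1000
After event 6: A_seq=1000 A_ack=2509 B_seq=2509 B_ack=1000

1000 2509 2509 1000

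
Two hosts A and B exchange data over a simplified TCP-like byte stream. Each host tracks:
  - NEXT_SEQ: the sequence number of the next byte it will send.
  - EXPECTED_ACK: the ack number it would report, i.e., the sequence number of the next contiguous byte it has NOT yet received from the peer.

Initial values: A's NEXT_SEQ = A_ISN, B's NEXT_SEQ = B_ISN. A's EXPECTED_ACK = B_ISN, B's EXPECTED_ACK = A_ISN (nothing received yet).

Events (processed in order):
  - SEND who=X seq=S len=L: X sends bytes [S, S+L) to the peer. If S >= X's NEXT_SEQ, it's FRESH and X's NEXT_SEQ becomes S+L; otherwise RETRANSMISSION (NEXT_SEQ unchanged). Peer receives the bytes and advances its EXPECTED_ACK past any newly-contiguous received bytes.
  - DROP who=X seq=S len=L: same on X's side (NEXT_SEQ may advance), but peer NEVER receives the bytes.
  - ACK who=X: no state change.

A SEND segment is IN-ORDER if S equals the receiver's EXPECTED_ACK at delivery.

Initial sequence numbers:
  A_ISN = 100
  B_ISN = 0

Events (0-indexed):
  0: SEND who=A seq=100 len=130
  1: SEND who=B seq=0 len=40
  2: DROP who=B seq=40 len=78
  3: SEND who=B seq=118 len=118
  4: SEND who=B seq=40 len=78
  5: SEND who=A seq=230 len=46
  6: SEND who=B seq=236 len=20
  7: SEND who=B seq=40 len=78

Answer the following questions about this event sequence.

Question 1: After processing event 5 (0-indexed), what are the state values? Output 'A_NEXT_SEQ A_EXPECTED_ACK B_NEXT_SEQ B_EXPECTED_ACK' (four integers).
After event 0: A_seq=230 A_ack=0 B_seq=0 B_ack=230
After event 1: A_seq=230 A_ack=40 B_seq=40 B_ack=230
After event 2: A_seq=230 A_ack=40 B_seq=118 B_ack=230
After event 3: A_seq=230 A_ack=40 B_seq=236 B_ack=230
After event 4: A_seq=230 A_ack=236 B_seq=236 B_ack=230
After event 5: A_seq=276 A_ack=236 B_seq=236 B_ack=276

276 236 236 276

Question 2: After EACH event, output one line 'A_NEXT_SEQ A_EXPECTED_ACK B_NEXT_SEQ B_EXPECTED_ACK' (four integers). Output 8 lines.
230 0 0 230
230 40 40 230
230 40 118 230
230 40 236 230
230 236 236 230
276 236 236 276
276 256 256 276
276 256 256 276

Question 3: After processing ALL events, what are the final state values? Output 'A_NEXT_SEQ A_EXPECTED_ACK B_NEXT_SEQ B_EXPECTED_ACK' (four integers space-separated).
After event 0: A_seq=230 A_ack=0 B_seq=0 B_ack=230
After event 1: A_seq=230 A_ack=40 B_seq=40 B_ack=230
After event 2: A_seq=230 A_ack=40 B_seq=118 B_ack=230
After event 3: A_seq=230 A_ack=40 B_seq=236 B_ack=230
After event 4: A_seq=230 A_ack=236 B_seq=236 B_ack=230
After event 5: A_seq=276 A_ack=236 B_seq=236 B_ack=276
After event 6: A_seq=276 A_ack=256 B_seq=256 B_ack=276
After event 7: A_seq=276 A_ack=256 B_seq=256 B_ack=276

Answer: 276 256 256 276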